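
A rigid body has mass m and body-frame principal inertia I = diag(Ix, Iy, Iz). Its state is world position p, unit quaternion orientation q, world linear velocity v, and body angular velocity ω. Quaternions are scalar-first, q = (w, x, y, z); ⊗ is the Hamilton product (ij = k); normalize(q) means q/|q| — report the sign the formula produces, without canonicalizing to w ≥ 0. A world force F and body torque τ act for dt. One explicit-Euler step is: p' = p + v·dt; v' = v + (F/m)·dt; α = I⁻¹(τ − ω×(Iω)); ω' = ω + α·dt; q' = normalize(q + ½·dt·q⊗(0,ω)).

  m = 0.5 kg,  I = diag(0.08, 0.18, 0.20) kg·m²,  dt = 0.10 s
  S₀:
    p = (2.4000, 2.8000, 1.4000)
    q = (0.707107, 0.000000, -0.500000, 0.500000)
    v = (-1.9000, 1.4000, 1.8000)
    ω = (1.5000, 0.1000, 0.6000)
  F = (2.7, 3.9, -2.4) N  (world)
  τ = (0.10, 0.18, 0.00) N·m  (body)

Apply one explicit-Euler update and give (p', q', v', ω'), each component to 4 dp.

p' = p + v·dt = (2.2100, 2.9400, 1.5800)
new velocity v' = (-1.3600, 2.1800, 1.3200)
precession coupling ω×(Iω) = (0.0012, -0.1080, 0.0150)
(τ − ω×Iω)/I = (1.2350, 1.6000, -0.0750)
ω + α·dt = (1.6235, 0.2600, 0.5925)
2q̇ = q⊗(0,ω) = (-0.2500000, 0.7106605, 0.8207107, 1.1742642)
q' = normalize(q + ½dt·q⊗(0,ω)) = (0.6923, 0.0354, -0.4575, 0.5569)

p' = (2.2100, 2.9400, 1.5800)
q' = (0.6923, 0.0354, -0.4575, 0.5569)
v' = (-1.3600, 2.1800, 1.3200)
ω' = (1.6235, 0.2600, 0.5925)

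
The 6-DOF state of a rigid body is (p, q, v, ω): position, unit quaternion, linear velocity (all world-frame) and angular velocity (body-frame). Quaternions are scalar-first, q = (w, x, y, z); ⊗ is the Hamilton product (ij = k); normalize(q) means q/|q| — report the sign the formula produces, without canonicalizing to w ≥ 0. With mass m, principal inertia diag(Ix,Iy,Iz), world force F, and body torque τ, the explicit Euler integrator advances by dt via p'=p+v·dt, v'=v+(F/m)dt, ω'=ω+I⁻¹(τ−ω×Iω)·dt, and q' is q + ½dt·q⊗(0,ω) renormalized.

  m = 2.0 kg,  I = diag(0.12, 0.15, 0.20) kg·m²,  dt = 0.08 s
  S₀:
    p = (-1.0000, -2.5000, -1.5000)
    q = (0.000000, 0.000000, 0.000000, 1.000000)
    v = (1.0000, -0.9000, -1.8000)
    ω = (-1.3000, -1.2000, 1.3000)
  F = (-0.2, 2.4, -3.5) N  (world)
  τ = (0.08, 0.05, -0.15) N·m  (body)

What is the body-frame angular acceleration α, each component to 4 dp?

gyro term ω×Iω = (-0.0780, 0.1352, 0.0468)
(τ − ω×Iω)/I = (1.3167, -0.5680, -0.9840)

α = (1.3167, -0.5680, -0.9840)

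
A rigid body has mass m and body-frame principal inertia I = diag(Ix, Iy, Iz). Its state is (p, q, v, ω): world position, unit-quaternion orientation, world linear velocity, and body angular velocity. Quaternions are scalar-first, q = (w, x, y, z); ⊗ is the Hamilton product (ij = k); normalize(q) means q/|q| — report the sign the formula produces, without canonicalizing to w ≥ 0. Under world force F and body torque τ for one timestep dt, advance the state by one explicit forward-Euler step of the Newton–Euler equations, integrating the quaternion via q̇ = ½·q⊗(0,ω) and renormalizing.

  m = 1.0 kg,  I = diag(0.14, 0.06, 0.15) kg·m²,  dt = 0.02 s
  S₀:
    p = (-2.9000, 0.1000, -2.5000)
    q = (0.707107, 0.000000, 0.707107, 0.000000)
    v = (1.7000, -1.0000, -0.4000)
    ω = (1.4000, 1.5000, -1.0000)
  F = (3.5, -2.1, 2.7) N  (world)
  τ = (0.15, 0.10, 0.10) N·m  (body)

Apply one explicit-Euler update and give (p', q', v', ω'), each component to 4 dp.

p' = (-2.8660, 0.0800, -2.5080)
q' = (0.6963, 0.0028, 0.7175, -0.0170)
v' = (1.7700, -1.0420, -0.3460)
ω' = (1.4407, 1.5287, -0.9643)

a = F/m = (3.5000, -2.1000, 2.7000)
p' = p + v·dt = (-2.8660, 0.0800, -2.5080)
v + (F/m)dt = (1.7700, -1.0420, -0.3460)
gyro term ω×Iω = (-0.1350, 0.0140, -0.1680)
(τ − ω×Iω)/I = (2.0357, 1.4333, 1.7867)
new body rate ω' = (1.4407, 1.5287, -0.9643)
2q̇ = q⊗(0,ω) = (-1.0606605, 0.2828428, 1.0606605, -1.6970568)
q + ½dt·q⊗(0,ω), renormalized = (0.6963, 0.0028, 0.7175, -0.0170)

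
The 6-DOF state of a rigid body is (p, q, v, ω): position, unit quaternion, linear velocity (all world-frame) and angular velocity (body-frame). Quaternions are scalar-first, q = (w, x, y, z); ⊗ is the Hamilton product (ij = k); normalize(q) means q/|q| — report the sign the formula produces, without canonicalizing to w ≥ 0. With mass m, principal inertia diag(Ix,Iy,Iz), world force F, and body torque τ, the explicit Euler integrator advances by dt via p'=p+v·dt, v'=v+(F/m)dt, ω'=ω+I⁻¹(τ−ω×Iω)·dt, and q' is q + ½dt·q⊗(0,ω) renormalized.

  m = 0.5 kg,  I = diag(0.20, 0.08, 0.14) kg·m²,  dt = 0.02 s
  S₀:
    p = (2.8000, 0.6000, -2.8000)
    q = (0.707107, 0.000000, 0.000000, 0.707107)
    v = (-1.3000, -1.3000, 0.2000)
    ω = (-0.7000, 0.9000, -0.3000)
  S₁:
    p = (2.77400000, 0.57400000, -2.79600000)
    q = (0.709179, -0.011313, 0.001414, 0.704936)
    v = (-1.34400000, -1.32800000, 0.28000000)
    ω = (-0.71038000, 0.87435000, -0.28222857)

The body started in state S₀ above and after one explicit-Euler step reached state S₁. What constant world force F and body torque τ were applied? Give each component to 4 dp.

rate change Δω = (-0.01038000, -0.02565000, 0.01777143)
τ = I·(Δω/dt) + ω₀×(Iω₀) = (-0.1200, -0.0900, 0.2000)
v₁ − v₀ = (-0.04400000, -0.02800000, 0.08000000)
F = m·Δv/dt = (-1.1000, -0.7000, 2.0000)

F = (-1.1000, -0.7000, 2.0000)
τ = (-0.1200, -0.0900, 0.2000)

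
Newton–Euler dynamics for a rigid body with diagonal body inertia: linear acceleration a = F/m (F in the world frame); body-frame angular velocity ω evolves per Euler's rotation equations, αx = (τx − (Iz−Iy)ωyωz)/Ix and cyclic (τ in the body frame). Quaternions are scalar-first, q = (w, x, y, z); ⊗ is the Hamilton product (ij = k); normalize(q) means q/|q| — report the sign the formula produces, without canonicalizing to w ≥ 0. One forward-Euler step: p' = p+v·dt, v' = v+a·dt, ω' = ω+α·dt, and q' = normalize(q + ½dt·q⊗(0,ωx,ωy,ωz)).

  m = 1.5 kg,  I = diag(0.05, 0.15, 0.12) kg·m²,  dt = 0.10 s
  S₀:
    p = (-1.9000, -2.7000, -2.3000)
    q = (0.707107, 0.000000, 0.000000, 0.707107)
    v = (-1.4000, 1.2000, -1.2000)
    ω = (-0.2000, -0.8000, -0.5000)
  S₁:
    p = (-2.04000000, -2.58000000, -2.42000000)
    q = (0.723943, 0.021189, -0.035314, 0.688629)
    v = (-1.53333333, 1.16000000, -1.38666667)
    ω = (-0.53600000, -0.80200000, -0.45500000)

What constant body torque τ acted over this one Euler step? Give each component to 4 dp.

τ = (-0.1800, -0.0100, 0.0700)

Δω = ω₁−ω₀ = (-0.33600000, -0.00200000, 0.04500000)
precession coupling = (-0.0120, -0.0070, 0.0160)
τ = I·(Δω/dt) + ω₀×(Iω₀) = (-0.1800, -0.0100, 0.0700)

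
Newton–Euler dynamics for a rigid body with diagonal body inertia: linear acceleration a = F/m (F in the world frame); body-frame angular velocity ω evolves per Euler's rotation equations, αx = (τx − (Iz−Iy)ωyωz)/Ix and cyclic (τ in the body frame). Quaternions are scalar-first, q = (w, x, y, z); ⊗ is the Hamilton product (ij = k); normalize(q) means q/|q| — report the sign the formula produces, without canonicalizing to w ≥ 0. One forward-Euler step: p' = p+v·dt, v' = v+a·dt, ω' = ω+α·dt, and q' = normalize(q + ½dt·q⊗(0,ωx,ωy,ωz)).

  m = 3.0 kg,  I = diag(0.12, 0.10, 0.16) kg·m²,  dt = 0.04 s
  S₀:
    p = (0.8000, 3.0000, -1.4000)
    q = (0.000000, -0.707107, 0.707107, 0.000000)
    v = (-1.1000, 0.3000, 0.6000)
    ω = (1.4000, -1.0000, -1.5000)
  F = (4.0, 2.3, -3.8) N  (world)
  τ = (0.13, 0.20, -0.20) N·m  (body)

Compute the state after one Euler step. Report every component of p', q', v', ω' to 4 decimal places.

p + v·dt = (0.7560, 3.0120, -1.3760)
v + (F/m)dt = (-1.0467, 0.3307, 0.5493)
gyro term ω×Iω = (0.0900, 0.0840, 0.0280)
(τ − ω×Iω)/I = (0.3333, 1.1600, -1.4250)
new body rate ω' = (1.4133, -0.9536, -1.5570)
q⊗(0,ω) = (1.6970568, -1.0606605, -1.0606605, -0.2828428)
q' = normalize(q + ½dt·q⊗(0,ω)) = (0.0339, -0.7276, 0.6852, -0.0057)

p' = (0.7560, 3.0120, -1.3760)
q' = (0.0339, -0.7276, 0.6852, -0.0057)
v' = (-1.0467, 0.3307, 0.5493)
ω' = (1.4133, -0.9536, -1.5570)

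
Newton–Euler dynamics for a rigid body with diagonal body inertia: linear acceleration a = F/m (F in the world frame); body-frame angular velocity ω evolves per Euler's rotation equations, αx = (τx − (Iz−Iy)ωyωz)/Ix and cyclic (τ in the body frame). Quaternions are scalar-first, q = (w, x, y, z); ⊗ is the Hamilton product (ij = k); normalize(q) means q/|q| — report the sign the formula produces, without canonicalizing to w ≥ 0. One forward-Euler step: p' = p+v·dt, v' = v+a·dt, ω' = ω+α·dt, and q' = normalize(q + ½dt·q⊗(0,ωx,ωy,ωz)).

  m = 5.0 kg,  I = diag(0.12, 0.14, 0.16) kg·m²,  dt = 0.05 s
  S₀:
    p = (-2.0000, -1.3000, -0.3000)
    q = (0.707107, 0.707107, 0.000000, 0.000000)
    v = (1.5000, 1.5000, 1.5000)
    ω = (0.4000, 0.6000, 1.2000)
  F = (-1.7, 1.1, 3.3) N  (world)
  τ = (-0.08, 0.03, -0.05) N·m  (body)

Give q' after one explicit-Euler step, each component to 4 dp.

q' = (0.6996, 0.7137, -0.0106, 0.0318)

q⊗(0,ω) = (-0.2828428, 0.2828428, -0.4242642, 1.2727926)
updated quaternion q' = (0.6996, 0.7137, -0.0106, 0.0318)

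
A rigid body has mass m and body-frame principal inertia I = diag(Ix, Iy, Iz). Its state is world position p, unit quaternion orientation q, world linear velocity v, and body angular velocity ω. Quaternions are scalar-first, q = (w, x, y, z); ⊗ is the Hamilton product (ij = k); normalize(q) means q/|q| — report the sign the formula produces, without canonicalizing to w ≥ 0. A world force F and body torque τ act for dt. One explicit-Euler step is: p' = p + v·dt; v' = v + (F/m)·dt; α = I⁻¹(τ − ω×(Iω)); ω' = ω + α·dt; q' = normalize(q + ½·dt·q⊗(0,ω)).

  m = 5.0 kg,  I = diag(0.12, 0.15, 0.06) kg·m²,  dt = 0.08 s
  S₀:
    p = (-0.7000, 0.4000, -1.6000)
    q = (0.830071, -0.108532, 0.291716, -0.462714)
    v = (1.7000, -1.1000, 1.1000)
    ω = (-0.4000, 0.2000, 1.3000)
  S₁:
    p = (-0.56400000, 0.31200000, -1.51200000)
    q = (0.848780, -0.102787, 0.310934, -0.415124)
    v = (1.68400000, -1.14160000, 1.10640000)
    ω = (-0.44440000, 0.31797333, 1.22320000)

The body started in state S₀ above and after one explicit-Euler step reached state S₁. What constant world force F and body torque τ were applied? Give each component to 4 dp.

F = (-1.0000, -2.6000, 0.4000)
τ = (-0.0900, 0.1900, -0.0600)

rate change Δω = (-0.04440000, 0.11797333, -0.07680000)
I·α + gyro = (-0.0900, 0.1900, -0.0600)
velocity change Δv = (-0.01600000, -0.04160000, 0.00640000)
applied force F = (-1.0000, -2.6000, 0.4000)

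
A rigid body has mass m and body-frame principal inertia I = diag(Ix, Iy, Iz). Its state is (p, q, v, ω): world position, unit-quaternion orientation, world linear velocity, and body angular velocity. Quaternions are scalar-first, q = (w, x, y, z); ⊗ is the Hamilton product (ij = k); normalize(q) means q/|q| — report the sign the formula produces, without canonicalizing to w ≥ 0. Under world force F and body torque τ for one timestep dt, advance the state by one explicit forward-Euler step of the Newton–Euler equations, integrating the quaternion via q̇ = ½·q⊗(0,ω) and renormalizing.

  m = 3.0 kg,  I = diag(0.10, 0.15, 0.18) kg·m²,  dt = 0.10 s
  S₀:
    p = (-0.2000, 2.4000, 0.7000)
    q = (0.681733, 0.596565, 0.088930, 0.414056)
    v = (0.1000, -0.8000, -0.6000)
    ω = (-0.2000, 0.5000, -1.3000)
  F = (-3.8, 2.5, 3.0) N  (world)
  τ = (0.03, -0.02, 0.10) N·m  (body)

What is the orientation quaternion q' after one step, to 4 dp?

q' = (0.7106, 0.5722, 0.1403, 0.3846)

q⊗(0,ω) = (0.6131208, -0.4589836, 1.0335898, -0.5701844)
q' = normalize(q + ½dt·q⊗(0,ω)) = (0.7106, 0.5722, 0.1403, 0.3846)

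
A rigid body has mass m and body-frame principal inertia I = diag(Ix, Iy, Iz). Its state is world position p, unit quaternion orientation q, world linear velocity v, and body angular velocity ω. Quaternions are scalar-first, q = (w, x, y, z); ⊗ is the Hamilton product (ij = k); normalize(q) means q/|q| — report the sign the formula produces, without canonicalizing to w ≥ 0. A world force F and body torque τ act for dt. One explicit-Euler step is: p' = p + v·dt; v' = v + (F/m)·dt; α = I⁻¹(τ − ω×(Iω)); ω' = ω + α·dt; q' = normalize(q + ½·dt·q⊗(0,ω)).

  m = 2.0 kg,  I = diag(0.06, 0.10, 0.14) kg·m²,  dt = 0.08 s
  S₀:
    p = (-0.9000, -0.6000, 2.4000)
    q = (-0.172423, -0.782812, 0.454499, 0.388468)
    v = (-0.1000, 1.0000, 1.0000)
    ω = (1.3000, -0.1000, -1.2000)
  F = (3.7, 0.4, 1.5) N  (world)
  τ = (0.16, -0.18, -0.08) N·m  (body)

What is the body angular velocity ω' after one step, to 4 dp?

ω' = (1.5069, -0.3438, -1.2427)

gyro term ω×Iω = (0.0048, 0.1248, -0.0052)
α = I⁻¹(τ − ω×Iω) = (2.5867, -3.0480, -0.5343)
ω' = ω + α·dt = (1.5069, -0.3438, -1.2427)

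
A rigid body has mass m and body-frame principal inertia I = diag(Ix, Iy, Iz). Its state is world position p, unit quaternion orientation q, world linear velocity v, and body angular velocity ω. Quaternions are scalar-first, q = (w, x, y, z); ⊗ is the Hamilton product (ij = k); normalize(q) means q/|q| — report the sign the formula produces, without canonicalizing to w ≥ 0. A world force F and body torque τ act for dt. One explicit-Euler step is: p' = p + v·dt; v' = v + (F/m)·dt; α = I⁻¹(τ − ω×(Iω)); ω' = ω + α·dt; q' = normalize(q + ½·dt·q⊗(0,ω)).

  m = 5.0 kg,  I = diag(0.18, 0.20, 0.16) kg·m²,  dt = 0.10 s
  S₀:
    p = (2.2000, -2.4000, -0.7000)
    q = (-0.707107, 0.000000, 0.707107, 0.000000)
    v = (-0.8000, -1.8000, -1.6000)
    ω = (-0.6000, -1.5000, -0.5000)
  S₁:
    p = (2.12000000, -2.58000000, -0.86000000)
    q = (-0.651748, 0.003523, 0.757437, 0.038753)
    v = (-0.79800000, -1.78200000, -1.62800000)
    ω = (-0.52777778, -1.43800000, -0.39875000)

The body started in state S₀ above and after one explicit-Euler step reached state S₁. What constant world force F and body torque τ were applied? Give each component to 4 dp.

F = (0.1000, 0.9000, -1.4000)
τ = (0.1000, 0.1300, 0.1800)

ω₁ − ω₀ = (0.07222222, 0.06200000, 0.10125000)
ω₀×(Iω₀) = (-0.0300, 0.0060, 0.0180)
τ = I·(Δω/dt) + ω₀×(Iω₀) = (0.1000, 0.1300, 0.1800)
Δv = v₁−v₀ = (0.00200000, 0.01800000, -0.02800000)
applied force F = (0.1000, 0.9000, -1.4000)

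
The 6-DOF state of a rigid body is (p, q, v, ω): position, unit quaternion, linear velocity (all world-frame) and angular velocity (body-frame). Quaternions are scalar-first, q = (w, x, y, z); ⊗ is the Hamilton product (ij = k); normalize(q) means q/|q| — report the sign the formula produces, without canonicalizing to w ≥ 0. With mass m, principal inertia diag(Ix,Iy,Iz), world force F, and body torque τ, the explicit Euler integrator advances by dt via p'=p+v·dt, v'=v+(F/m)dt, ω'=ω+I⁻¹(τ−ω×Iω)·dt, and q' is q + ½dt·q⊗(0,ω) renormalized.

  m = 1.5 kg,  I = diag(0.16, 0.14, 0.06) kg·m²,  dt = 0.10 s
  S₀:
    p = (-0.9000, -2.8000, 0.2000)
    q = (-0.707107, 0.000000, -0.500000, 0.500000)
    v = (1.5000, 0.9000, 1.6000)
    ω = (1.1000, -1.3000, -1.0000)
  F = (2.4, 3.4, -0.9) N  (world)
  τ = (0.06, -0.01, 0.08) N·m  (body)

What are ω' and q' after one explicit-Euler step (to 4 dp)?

ω×(Iω) gyroscopic = (-0.1040, -0.1100, 0.0286)
(τ − ω×Iω)/I = (1.0250, 0.7143, 0.8567)
ω + α·dt = (1.2025, -1.2286, -0.9143)
2q̇ = q⊗(0,ω) = (-0.1500000, 0.3721823, 1.4692391, 1.2571070)
q + ½dt·q⊗(0,ω), renormalized = (-0.7111, 0.0185, -0.4245, 0.5601)

ω' = (1.2025, -1.2286, -0.9143)
q' = (-0.7111, 0.0185, -0.4245, 0.5601)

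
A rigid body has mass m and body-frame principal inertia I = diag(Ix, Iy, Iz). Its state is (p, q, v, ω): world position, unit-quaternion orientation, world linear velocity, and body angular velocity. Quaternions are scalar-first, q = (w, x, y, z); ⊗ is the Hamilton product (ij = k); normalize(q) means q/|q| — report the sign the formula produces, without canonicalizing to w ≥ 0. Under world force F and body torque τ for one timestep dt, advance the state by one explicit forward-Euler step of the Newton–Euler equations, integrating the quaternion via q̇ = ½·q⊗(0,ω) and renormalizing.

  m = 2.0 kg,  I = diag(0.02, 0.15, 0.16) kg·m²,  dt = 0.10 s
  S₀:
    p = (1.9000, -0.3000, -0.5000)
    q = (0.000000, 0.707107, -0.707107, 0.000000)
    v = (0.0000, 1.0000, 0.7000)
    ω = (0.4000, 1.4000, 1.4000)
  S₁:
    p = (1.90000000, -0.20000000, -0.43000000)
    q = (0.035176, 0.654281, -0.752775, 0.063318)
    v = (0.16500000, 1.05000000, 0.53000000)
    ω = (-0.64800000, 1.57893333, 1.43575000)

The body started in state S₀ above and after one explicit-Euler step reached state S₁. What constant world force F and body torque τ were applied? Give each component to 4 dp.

v₁ − v₀ = (0.16500000, 0.05000000, -0.17000000)
applied force F = (3.3000, 1.0000, -3.4000)
ω₁ − ω₀ = (-1.04800000, 0.17893333, 0.03575000)
applied torque τ = (-0.1900, 0.1900, 0.1300)

F = (3.3000, 1.0000, -3.4000)
τ = (-0.1900, 0.1900, 0.1300)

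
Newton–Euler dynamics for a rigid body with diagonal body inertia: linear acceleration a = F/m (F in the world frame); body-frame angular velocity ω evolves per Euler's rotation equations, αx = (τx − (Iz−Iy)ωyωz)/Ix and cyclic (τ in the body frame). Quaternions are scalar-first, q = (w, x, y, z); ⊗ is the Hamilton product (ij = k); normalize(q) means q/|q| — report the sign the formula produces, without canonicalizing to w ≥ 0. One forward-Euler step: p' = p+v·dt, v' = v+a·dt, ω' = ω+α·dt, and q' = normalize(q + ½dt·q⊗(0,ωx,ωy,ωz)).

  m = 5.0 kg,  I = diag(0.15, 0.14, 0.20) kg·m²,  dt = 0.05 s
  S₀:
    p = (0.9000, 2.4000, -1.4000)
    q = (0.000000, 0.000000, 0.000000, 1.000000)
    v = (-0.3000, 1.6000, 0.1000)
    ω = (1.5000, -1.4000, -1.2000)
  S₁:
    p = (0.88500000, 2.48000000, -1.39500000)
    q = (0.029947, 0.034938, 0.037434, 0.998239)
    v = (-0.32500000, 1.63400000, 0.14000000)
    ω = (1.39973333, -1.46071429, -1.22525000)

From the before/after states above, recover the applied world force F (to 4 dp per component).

F = (-2.5000, 3.4000, 4.0000)

v₁ − v₀ = (-0.02500000, 0.03400000, 0.04000000)
m·(v₁−v₀)/dt = (-2.5000, 3.4000, 4.0000)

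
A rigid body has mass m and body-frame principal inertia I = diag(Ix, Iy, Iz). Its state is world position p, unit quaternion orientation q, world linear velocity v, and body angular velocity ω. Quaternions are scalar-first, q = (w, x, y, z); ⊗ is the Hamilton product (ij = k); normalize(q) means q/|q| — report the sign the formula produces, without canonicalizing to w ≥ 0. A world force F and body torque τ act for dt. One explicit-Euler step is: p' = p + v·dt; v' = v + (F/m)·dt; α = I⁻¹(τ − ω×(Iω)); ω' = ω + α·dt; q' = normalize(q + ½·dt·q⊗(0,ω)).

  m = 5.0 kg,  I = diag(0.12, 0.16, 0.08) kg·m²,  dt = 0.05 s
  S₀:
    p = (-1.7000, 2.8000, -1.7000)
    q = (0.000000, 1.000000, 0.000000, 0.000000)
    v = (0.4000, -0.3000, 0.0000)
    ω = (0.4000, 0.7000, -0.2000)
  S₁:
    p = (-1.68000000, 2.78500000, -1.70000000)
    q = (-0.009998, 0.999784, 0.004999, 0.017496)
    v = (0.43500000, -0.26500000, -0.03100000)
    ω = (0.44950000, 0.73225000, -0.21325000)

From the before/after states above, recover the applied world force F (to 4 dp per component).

Δv = v₁−v₀ = (0.03500000, 0.03500000, -0.03100000)
m·(v₁−v₀)/dt = (3.5000, 3.5000, -3.1000)

F = (3.5000, 3.5000, -3.1000)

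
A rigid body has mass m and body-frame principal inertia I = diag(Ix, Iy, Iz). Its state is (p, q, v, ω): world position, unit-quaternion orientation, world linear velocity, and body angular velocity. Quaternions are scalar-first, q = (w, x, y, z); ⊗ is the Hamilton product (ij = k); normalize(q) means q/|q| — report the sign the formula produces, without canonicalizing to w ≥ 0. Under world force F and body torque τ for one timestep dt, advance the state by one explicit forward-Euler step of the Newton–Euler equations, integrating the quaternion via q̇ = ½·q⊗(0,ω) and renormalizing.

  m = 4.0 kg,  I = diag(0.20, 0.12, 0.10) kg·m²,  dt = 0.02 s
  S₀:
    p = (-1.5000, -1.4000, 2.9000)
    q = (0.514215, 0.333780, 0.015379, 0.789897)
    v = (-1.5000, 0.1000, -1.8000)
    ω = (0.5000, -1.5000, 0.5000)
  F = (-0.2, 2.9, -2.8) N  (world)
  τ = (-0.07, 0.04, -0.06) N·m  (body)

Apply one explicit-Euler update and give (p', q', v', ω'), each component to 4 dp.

linear accel F/m = (-0.0500, 0.7250, -0.7000)
p + v·dt = (-1.5300, -1.3980, 2.8640)
v' = v + a·dt = (-1.5010, 0.1145, -1.8140)
angular accel α = (-0.4250, 0.1250, -1.2000)
new body rate ω' = (0.4915, -1.4975, 0.4760)
Hamilton product q⊗(0,ω) = (-0.5387700, 1.4496425, -0.5432640, -0.2512520)
q' = normalize(q + ½dt·q⊗(0,ω)) = (0.5088, 0.3482, 0.0099, 0.7873)

p' = (-1.5300, -1.3980, 2.8640)
q' = (0.5088, 0.3482, 0.0099, 0.7873)
v' = (-1.5010, 0.1145, -1.8140)
ω' = (0.4915, -1.4975, 0.4760)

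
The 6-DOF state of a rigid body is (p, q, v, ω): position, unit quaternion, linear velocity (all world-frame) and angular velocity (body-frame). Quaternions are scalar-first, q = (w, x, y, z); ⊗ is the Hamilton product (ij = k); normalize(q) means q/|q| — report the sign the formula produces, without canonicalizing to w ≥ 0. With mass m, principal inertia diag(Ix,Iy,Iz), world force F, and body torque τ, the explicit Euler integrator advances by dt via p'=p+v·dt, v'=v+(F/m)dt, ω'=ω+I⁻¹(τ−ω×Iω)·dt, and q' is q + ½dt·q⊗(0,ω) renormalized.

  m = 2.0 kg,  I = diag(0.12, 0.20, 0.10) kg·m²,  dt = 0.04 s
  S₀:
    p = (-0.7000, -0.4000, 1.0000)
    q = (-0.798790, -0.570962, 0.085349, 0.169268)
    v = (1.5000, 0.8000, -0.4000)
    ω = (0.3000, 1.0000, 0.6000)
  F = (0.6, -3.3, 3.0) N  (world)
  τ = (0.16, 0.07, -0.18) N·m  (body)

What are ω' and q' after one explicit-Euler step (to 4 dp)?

gyro term ω×Iω = (-0.0600, 0.0036, 0.0240)
α = I⁻¹(τ − ω×Iω) = (1.8333, 0.3320, -2.0400)
new body rate ω' = (0.3733, 1.0133, 0.5184)
q⊗(0,ω) = (-0.0156212, -0.3576956, -0.4054324, -1.0758407)
q + ½dt·q⊗(0,ω), renormalized = (-0.7989, -0.5779, 0.0772, 0.1477)

ω' = (0.3733, 1.0133, 0.5184)
q' = (-0.7989, -0.5779, 0.0772, 0.1477)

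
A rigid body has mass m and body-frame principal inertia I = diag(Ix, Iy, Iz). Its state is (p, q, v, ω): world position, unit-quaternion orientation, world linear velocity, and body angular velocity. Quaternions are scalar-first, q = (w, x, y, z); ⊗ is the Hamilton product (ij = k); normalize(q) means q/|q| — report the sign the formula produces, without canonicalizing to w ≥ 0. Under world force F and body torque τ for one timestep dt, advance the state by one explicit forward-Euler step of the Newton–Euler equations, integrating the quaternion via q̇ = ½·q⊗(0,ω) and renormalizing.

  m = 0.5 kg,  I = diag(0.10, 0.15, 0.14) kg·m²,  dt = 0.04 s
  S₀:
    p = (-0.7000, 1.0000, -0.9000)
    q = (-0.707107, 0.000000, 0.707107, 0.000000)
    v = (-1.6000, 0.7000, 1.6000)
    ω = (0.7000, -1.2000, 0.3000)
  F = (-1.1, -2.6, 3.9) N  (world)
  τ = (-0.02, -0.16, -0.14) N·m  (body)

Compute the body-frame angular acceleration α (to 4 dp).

ω×(Iω) gyroscopic = (0.0036, -0.0084, -0.0420)
angular accel α = (-0.2360, -1.0107, -0.7000)

α = (-0.2360, -1.0107, -0.7000)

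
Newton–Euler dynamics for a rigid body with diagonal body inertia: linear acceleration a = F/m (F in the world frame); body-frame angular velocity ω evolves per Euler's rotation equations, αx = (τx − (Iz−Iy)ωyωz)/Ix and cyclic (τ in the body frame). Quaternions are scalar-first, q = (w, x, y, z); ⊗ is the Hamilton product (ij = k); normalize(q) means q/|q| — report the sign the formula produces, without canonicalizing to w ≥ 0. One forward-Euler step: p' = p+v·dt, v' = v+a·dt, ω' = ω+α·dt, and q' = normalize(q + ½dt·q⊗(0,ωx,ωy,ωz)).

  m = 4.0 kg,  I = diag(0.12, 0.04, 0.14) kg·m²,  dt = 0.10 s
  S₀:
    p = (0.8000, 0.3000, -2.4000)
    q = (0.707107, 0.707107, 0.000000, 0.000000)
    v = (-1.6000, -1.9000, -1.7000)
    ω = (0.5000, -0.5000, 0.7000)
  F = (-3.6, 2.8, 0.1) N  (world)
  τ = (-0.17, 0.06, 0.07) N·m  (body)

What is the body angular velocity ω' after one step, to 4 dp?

ω' = (0.3875, -0.3325, 0.7357)

gyro term ω×Iω = (-0.0350, -0.0070, 0.0200)
α = I⁻¹(τ − ω×Iω) = (-1.1250, 1.6750, 0.3571)
ω' = ω + α·dt = (0.3875, -0.3325, 0.7357)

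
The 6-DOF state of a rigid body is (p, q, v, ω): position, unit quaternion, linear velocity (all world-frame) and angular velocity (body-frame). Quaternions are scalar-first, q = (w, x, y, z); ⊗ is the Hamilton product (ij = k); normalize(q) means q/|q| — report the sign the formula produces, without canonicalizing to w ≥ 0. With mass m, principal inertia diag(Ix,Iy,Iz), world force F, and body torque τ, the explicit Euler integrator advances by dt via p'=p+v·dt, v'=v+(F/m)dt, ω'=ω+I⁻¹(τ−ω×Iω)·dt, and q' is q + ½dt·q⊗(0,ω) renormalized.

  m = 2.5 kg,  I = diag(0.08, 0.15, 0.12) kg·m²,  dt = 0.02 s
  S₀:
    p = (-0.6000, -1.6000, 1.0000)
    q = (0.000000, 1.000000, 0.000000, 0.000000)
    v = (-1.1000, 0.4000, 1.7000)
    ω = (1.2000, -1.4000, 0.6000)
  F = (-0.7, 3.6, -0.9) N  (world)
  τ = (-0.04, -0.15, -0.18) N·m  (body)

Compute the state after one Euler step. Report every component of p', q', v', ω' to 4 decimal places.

p' = (-0.6220, -1.5920, 1.0340)
q' = (-0.0120, 0.9998, -0.0060, -0.0140)
v' = (-1.1056, 0.4288, 1.6928)
ω' = (1.1837, -1.4162, 0.5896)

linear accel F/m = (-0.2800, 1.4400, -0.3600)
new position p' = (-0.6220, -1.5920, 1.0340)
v + (F/m)dt = (-1.1056, 0.4288, 1.6928)
precession coupling ω×(Iω) = (0.0252, -0.0288, -0.1176)
α = I⁻¹(τ − ω×Iω) = (-0.8150, -0.8080, -0.5200)
ω + α·dt = (1.1837, -1.4162, 0.5896)
2q̇ = q⊗(0,ω) = (-1.2000000, 0.0000000, -0.6000000, -1.4000000)
updated quaternion q' = (-0.0120, 0.9998, -0.0060, -0.0140)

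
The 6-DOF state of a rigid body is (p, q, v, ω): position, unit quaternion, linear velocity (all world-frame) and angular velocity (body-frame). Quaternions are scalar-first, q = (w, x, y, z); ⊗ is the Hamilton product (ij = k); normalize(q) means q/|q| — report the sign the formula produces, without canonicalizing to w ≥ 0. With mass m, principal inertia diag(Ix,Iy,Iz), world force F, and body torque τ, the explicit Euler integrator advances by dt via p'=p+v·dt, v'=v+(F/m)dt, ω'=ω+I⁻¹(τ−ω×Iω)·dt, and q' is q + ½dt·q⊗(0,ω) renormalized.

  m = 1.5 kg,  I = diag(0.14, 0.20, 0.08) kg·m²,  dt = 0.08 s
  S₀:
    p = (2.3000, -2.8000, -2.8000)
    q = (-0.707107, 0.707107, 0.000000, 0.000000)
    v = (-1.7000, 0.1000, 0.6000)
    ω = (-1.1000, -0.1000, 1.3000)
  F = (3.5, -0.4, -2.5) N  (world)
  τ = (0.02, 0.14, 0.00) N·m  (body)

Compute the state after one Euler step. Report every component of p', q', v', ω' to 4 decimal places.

p' = (2.1640, -2.7920, -2.7520)
q' = (-0.6744, 0.7365, -0.0339, -0.0395)
v' = (-1.5133, 0.0787, 0.4667)
ω' = (-1.0975, -0.0097, 1.2934)

(τ − ω×Iω)/I = (0.0314, 1.1290, -0.0825)
new body rate ω' = (-1.0975, -0.0097, 1.2934)
2q̇ = q⊗(0,ω) = (0.7778177, 0.7778177, -0.8485284, -0.9899498)
updated quaternion q' = (-0.6744, 0.7365, -0.0339, -0.0395)
p' = p + v·dt = (2.1640, -2.7920, -2.7520)
v' = v + a·dt = (-1.5133, 0.0787, 0.4667)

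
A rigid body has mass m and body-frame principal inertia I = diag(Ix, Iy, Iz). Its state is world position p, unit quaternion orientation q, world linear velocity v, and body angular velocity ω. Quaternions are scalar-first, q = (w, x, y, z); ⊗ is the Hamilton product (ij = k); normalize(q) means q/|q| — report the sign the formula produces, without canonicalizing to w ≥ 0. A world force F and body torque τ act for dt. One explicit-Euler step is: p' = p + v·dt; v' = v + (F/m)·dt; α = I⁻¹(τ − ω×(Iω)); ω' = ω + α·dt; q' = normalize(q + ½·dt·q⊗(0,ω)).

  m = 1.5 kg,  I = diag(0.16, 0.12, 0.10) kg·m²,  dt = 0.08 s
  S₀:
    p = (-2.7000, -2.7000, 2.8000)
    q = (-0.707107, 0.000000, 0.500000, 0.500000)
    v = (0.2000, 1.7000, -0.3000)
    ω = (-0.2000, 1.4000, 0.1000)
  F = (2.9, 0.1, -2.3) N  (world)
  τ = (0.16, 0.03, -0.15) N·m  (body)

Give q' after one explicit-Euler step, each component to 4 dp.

Hamilton product q⊗(0,ω) = (-0.7500000, -0.5085786, -1.0899498, 0.0292893)
q' = normalize(q + ½dt·q⊗(0,ω)) = (-0.7359, -0.0203, 0.4557, 0.5004)

q' = (-0.7359, -0.0203, 0.4557, 0.5004)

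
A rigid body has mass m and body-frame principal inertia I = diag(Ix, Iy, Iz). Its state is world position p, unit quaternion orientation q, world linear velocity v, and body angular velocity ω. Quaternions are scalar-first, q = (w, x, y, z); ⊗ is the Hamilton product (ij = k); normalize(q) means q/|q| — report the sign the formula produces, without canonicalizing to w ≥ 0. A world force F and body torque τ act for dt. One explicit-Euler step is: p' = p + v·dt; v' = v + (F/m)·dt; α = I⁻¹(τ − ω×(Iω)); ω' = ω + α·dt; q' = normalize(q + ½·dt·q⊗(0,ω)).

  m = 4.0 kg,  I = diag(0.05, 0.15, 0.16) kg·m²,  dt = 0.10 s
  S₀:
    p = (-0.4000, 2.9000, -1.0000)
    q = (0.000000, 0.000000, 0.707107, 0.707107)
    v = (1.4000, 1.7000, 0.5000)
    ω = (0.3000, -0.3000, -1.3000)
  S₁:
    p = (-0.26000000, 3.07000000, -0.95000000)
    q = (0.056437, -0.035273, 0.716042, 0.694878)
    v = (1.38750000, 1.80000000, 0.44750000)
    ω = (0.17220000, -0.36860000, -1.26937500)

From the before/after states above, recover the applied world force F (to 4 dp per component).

F = (-0.5000, 4.0000, -2.1000)

velocity change Δv = (-0.01250000, 0.10000000, -0.05250000)
F = m·Δv/dt = (-0.5000, 4.0000, -2.1000)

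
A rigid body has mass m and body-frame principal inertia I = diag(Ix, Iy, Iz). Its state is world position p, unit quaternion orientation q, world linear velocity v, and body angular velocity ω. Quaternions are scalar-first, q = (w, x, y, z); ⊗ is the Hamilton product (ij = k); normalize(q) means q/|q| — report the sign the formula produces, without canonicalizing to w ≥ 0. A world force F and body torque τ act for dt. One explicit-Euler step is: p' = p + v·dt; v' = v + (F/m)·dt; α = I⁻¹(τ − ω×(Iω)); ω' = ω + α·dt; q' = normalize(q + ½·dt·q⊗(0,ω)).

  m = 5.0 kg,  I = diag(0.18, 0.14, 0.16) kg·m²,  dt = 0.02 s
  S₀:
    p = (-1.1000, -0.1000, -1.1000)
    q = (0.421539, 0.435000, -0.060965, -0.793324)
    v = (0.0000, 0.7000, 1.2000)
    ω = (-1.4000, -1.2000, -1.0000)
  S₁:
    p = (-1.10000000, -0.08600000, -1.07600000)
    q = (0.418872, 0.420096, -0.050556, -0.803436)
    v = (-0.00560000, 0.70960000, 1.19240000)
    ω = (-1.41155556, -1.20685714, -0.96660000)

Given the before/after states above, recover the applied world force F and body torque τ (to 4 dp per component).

ω₁ − ω₀ = (-0.01155556, -0.00685714, 0.03340000)
I·α + gyro = (-0.0800, -0.0200, 0.2000)
velocity change Δv = (-0.00560000, 0.00960000, -0.00760000)
F = m·Δv/dt = (-1.4000, 2.4000, -1.9000)

F = (-1.4000, 2.4000, -1.9000)
τ = (-0.0800, -0.0200, 0.2000)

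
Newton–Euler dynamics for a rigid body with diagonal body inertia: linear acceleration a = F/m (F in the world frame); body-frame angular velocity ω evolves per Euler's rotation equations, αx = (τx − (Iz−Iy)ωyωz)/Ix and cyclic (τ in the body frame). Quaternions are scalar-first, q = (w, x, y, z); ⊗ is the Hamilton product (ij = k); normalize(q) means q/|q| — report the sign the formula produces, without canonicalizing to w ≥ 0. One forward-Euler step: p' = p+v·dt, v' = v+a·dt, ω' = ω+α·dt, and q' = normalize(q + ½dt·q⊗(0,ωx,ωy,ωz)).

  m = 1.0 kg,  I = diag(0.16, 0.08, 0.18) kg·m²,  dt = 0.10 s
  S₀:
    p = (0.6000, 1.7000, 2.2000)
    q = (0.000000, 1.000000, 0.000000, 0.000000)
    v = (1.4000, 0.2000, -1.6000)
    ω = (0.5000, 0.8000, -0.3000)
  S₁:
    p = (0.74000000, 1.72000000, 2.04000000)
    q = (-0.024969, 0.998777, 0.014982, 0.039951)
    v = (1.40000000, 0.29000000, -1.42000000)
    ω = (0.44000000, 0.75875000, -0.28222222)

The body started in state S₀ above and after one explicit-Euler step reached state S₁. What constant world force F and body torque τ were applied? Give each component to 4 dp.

F = (0.0000, 0.9000, 1.8000)
τ = (-0.1200, -0.0300, 0.0000)

ω₁ − ω₀ = (-0.06000000, -0.04125000, 0.01777778)
ω₀×(Iω₀) = (-0.0240, 0.0030, -0.0320)
τ = I·(Δω/dt) + ω₀×(Iω₀) = (-0.1200, -0.0300, 0.0000)
velocity change Δv = (0.00000000, 0.09000000, 0.18000000)
applied force F = (0.0000, 0.9000, 1.8000)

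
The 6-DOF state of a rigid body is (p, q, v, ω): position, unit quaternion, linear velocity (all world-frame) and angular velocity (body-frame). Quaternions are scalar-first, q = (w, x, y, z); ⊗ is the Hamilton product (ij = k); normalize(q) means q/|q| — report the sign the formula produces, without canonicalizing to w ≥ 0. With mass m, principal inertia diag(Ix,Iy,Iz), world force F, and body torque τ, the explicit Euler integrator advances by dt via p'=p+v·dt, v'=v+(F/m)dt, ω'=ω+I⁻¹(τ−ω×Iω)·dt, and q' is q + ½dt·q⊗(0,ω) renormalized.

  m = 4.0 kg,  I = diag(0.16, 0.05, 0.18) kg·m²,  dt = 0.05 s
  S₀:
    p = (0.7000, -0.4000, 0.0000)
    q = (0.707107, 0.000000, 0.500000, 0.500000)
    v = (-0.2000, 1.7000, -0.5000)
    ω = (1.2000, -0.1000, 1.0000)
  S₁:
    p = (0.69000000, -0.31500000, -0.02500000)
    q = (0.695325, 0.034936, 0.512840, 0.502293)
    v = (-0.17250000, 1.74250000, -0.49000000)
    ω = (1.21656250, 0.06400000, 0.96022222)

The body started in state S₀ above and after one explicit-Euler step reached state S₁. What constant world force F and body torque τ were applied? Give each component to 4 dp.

F = (2.2000, 3.4000, 0.8000)
τ = (0.0400, 0.1400, -0.1300)

velocity change Δv = (0.02750000, 0.04250000, 0.01000000)
m·(v₁−v₀)/dt = (2.2000, 3.4000, 0.8000)
ω₁ − ω₀ = (0.01656250, 0.16400000, -0.03977778)
I·α + gyro = (0.0400, 0.1400, -0.1300)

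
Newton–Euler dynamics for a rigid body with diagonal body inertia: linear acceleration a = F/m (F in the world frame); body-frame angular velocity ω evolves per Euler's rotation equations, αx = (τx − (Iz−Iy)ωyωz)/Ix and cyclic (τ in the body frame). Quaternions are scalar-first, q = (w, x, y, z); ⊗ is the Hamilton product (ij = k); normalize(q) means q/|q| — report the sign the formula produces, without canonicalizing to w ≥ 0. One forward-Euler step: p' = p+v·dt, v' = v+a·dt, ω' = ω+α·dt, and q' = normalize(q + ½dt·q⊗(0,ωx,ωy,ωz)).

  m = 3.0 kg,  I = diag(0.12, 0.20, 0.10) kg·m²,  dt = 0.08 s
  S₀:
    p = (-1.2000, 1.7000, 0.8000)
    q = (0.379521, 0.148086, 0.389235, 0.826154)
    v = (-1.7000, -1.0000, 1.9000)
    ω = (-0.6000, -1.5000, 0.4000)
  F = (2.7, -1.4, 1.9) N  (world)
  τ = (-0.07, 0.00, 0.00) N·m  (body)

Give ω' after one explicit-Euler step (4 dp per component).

ω' = (-0.6867, -1.4981, 0.3424)

ω×(Iω) gyroscopic = (0.0600, -0.0048, 0.0720)
(τ − ω×Iω)/I = (-1.0833, 0.0240, -0.7200)
ω + α·dt = (-0.6867, -1.4981, 0.3424)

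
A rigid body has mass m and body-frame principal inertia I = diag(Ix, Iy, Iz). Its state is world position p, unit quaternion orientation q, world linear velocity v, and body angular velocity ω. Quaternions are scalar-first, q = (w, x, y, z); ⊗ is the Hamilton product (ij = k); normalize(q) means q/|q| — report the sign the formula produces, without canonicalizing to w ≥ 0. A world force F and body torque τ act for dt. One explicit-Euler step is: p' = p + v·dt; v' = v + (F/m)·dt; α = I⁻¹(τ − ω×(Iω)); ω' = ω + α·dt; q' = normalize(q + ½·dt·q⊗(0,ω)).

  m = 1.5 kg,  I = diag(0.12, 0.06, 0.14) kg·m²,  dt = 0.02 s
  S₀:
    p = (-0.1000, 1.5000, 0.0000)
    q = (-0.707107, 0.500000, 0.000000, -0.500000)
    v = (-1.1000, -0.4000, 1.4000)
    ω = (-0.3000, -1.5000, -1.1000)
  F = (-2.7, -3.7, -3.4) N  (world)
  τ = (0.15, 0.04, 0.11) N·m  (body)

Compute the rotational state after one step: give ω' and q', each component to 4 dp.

ω' = (-0.2970, -1.4845, -1.0804)
q' = (-0.7110, 0.4945, 0.0176, -0.4996)

angular accel α = (0.1500, 0.7767, 0.9786)
new body rate ω' = (-0.2970, -1.4845, -1.0804)
q⊗(0,ω) = (-0.4000000, -0.5378679, 1.7606605, 0.0278177)
updated quaternion q' = (-0.7110, 0.4945, 0.0176, -0.4996)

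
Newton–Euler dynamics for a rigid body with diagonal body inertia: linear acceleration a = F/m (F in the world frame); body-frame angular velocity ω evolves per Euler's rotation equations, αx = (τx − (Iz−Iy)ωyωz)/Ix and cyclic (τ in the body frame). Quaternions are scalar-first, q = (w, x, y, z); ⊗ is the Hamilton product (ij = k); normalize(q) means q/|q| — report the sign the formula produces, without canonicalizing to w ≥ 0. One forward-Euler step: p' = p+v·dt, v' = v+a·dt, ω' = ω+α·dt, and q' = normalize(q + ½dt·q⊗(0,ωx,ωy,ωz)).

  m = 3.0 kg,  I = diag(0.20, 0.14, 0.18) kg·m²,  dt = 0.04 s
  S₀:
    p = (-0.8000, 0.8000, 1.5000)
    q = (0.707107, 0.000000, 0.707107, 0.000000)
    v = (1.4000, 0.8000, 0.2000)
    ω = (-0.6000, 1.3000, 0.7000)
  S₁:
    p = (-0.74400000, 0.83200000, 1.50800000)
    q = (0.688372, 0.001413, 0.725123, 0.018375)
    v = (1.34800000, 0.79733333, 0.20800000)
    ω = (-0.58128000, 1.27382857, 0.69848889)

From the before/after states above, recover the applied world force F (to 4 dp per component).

F = (-3.9000, -0.2000, 0.6000)

velocity change Δv = (-0.05200000, -0.00266667, 0.00800000)
applied force F = (-3.9000, -0.2000, 0.6000)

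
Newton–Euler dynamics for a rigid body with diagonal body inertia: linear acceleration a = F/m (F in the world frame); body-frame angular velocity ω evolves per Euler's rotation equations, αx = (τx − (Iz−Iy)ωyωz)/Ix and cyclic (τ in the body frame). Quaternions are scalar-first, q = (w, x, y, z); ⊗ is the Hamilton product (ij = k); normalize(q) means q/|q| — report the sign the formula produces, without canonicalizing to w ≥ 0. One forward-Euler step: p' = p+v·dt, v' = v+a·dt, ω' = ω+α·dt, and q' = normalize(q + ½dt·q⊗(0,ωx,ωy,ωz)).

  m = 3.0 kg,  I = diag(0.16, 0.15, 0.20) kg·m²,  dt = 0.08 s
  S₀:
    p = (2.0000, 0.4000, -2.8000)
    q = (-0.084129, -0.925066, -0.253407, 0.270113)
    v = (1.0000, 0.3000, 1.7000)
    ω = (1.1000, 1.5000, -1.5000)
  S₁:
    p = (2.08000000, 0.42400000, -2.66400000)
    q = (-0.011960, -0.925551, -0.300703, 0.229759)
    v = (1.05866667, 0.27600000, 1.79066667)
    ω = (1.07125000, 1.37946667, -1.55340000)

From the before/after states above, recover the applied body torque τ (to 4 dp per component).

ω₁ − ω₀ = (-0.02875000, -0.12053333, -0.05340000)
ω₀×(Iω₀) = (-0.1125, 0.0660, -0.0165)
I·α + gyro = (-0.1700, -0.1600, -0.1500)

τ = (-0.1700, -0.1600, -0.1500)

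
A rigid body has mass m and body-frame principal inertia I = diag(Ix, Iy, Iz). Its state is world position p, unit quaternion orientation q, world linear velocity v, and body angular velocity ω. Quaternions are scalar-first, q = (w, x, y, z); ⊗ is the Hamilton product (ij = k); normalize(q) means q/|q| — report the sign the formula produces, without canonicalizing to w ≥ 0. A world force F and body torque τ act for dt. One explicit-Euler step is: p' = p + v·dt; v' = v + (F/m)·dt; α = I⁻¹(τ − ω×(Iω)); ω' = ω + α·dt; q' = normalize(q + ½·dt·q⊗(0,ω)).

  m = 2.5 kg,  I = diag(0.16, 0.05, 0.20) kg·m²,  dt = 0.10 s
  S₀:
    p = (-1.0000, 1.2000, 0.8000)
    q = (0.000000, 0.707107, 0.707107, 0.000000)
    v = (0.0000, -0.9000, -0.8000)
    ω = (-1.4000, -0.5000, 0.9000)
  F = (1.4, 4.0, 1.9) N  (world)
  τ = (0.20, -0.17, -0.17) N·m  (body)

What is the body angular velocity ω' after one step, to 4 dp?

ω' = (-1.2328, -0.9408, 0.8535)

(τ − ω×Iω)/I = (1.6719, -4.4080, -0.4650)
ω' = ω + α·dt = (-1.2328, -0.9408, 0.8535)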